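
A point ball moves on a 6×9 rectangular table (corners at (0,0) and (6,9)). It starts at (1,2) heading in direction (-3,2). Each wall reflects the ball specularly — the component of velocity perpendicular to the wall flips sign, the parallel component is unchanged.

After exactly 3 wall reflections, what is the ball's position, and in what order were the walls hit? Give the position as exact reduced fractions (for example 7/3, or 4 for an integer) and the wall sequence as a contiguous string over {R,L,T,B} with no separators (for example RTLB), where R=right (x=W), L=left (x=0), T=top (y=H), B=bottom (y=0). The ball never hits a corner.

1. t=1/3 → L at (0,8/3); v=(3,2)
2. t=2 → R at (6,20/3); v=(-3,2)
3. t=7/6 → T at (5/2,9); v=(-3,-2)

Final position: (5/2,9)
Wall sequence: LRT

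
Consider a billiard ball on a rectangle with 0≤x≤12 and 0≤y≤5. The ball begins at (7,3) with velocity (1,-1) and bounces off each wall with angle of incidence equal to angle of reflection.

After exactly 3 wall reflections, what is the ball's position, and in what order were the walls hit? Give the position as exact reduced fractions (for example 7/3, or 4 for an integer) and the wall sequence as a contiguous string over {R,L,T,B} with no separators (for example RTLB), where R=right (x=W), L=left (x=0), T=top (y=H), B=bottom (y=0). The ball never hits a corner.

Final position: (9,5)
Wall sequence: BRT

1. t=3 → B at (10,0); v=(1,1)
2. t=2 → R at (12,2); v=(-1,1)
3. t=3 → T at (9,5); v=(-1,-1)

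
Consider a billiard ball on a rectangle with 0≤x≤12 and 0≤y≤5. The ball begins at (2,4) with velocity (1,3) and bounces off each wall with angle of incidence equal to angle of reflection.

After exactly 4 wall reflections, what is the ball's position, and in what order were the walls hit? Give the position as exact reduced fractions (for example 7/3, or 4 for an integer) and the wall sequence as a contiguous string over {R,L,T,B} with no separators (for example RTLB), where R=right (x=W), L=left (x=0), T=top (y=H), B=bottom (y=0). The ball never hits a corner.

Final position: (22/3,0)
Wall sequence: TBTB

1. t=1/3 → T at (7/3,5); v=(1,-3)
2. t=5/3 → B at (4,0); v=(1,3)
3. t=5/3 → T at (17/3,5); v=(1,-3)
4. t=5/3 → B at (22/3,0); v=(1,3)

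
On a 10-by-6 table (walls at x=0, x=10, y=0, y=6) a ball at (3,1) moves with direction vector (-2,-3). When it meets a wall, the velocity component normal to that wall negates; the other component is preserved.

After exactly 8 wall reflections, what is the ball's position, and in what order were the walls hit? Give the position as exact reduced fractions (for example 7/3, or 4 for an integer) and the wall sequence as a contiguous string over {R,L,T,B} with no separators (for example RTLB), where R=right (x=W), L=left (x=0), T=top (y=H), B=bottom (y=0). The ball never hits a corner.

Final position: (7/3,6)
Wall sequence: BLTBTRBT

1. t=1/3 → B at (7/3,0); v=(-2,3)
2. t=7/6 → L at (0,7/2); v=(2,3)
3. t=5/6 → T at (5/3,6); v=(2,-3)
4. t=2 → B at (17/3,0); v=(2,3)
5. t=2 → T at (29/3,6); v=(2,-3)
6. t=1/6 → R at (10,11/2); v=(-2,-3)
7. t=11/6 → B at (19/3,0); v=(-2,3)
8. t=2 → T at (7/3,6); v=(-2,-3)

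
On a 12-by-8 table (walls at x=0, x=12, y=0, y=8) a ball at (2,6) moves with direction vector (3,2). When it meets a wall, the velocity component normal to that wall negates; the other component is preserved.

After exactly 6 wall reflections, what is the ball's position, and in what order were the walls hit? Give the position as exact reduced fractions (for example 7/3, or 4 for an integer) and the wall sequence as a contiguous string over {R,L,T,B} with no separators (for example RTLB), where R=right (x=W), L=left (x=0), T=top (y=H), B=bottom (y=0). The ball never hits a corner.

1. t=1 → T at (5,8); v=(3,-2)
2. t=7/3 → R at (12,10/3); v=(-3,-2)
3. t=5/3 → B at (7,0); v=(-3,2)
4. t=7/3 → L at (0,14/3); v=(3,2)
5. t=5/3 → T at (5,8); v=(3,-2)
6. t=7/3 → R at (12,10/3); v=(-3,-2)

Final position: (12,10/3)
Wall sequence: TRBLTR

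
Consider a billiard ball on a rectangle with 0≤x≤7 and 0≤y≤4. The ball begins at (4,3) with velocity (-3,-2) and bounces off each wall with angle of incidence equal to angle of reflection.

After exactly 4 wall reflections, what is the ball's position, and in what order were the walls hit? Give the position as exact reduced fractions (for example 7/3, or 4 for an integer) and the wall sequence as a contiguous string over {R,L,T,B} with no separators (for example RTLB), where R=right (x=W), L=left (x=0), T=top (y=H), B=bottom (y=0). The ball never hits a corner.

Final position: (7,11/3)
Wall sequence: LBTR

1. t=4/3 → L at (0,1/3); v=(3,-2)
2. t=1/6 → B at (1/2,0); v=(3,2)
3. t=2 → T at (13/2,4); v=(3,-2)
4. t=1/6 → R at (7,11/3); v=(-3,-2)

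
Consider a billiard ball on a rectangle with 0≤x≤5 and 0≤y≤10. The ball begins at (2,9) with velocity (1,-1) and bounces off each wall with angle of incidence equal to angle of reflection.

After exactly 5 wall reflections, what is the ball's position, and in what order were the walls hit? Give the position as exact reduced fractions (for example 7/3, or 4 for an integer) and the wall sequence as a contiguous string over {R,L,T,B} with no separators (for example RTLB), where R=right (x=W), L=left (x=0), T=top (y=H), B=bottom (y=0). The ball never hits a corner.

1. t=3 → R at (5,6); v=(-1,-1)
2. t=5 → L at (0,1); v=(1,-1)
3. t=1 → B at (1,0); v=(1,1)
4. t=4 → R at (5,4); v=(-1,1)
5. t=5 → L at (0,9); v=(1,1)

Final position: (0,9)
Wall sequence: RLBRL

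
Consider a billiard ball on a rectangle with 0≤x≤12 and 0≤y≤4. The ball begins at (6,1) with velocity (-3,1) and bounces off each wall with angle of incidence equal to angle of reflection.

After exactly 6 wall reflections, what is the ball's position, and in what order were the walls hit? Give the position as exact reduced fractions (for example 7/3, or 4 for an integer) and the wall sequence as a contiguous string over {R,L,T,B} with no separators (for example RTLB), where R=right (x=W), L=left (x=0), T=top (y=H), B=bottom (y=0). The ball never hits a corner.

Final position: (3,4)
Wall sequence: LTRBLT

1. t=2 → L at (0,3); v=(3,1)
2. t=1 → T at (3,4); v=(3,-1)
3. t=3 → R at (12,1); v=(-3,-1)
4. t=1 → B at (9,0); v=(-3,1)
5. t=3 → L at (0,3); v=(3,1)
6. t=1 → T at (3,4); v=(3,-1)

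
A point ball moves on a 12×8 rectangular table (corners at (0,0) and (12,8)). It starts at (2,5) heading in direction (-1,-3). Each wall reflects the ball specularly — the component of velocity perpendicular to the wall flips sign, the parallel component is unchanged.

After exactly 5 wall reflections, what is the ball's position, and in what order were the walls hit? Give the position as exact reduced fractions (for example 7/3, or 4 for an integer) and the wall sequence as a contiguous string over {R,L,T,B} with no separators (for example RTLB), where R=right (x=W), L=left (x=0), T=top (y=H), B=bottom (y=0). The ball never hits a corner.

Final position: (23/3,8)
Wall sequence: BLTBT

1. t=5/3 → B at (1/3,0); v=(-1,3)
2. t=1/3 → L at (0,1); v=(1,3)
3. t=7/3 → T at (7/3,8); v=(1,-3)
4. t=8/3 → B at (5,0); v=(1,3)
5. t=8/3 → T at (23/3,8); v=(1,-3)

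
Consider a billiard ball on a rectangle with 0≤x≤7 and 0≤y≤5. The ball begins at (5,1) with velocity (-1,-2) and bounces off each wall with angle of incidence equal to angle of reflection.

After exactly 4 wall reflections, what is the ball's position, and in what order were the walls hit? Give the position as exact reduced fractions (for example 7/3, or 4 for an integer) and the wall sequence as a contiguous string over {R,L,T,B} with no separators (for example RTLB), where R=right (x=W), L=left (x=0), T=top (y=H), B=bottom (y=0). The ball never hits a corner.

Final position: (1/2,0)
Wall sequence: BTLB

1. t=1/2 → B at (9/2,0); v=(-1,2)
2. t=5/2 → T at (2,5); v=(-1,-2)
3. t=2 → L at (0,1); v=(1,-2)
4. t=1/2 → B at (1/2,0); v=(1,2)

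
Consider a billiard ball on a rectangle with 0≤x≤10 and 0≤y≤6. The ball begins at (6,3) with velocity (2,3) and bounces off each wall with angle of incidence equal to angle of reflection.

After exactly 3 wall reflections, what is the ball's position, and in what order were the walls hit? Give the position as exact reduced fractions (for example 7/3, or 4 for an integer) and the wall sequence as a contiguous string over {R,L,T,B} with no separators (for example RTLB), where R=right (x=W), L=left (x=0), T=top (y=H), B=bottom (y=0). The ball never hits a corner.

Final position: (8,0)
Wall sequence: TRB

1. t=1 → T at (8,6); v=(2,-3)
2. t=1 → R at (10,3); v=(-2,-3)
3. t=1 → B at (8,0); v=(-2,3)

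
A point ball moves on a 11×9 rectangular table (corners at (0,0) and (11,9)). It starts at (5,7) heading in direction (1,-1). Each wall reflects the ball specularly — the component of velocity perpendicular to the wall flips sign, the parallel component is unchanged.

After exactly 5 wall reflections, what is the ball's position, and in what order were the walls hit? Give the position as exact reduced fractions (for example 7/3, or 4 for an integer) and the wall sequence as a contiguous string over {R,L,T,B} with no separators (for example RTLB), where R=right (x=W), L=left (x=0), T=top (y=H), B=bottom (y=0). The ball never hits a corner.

1. t=6 → R at (11,1); v=(-1,-1)
2. t=1 → B at (10,0); v=(-1,1)
3. t=9 → T at (1,9); v=(-1,-1)
4. t=1 → L at (0,8); v=(1,-1)
5. t=8 → B at (8,0); v=(1,1)

Final position: (8,0)
Wall sequence: RBTLB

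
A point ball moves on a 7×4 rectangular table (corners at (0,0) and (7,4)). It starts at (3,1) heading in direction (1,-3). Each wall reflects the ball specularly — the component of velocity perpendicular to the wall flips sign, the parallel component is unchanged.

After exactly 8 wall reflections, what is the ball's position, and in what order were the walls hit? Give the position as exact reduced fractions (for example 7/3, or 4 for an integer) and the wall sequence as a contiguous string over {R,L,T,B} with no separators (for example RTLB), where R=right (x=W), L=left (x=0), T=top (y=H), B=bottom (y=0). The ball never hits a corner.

1. t=1/3 → B at (10/3,0); v=(1,3)
2. t=4/3 → T at (14/3,4); v=(1,-3)
3. t=4/3 → B at (6,0); v=(1,3)
4. t=1 → R at (7,3); v=(-1,3)
5. t=1/3 → T at (20/3,4); v=(-1,-3)
6. t=4/3 → B at (16/3,0); v=(-1,3)
7. t=4/3 → T at (4,4); v=(-1,-3)
8. t=4/3 → B at (8/3,0); v=(-1,3)

Final position: (8/3,0)
Wall sequence: BTBRTBTB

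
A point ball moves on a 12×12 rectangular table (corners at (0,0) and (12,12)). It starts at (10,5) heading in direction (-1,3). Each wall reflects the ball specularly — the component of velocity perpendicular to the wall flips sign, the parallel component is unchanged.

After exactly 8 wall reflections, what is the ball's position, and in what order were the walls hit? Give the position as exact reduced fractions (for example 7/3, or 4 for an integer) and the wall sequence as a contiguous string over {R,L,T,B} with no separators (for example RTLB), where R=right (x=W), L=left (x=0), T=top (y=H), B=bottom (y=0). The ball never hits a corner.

Final position: (35/3,0)
Wall sequence: TBLTBTRB

1. t=7/3 → T at (23/3,12); v=(-1,-3)
2. t=4 → B at (11/3,0); v=(-1,3)
3. t=11/3 → L at (0,11); v=(1,3)
4. t=1/3 → T at (1/3,12); v=(1,-3)
5. t=4 → B at (13/3,0); v=(1,3)
6. t=4 → T at (25/3,12); v=(1,-3)
7. t=11/3 → R at (12,1); v=(-1,-3)
8. t=1/3 → B at (35/3,0); v=(-1,3)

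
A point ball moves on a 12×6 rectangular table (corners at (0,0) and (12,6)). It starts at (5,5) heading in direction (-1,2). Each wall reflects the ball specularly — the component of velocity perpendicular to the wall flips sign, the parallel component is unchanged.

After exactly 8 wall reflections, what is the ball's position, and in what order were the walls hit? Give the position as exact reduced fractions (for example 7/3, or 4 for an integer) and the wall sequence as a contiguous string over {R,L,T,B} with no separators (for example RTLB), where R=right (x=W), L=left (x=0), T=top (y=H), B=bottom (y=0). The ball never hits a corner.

1. t=1/2 → T at (9/2,6); v=(-1,-2)
2. t=3 → B at (3/2,0); v=(-1,2)
3. t=3/2 → L at (0,3); v=(1,2)
4. t=3/2 → T at (3/2,6); v=(1,-2)
5. t=3 → B at (9/2,0); v=(1,2)
6. t=3 → T at (15/2,6); v=(1,-2)
7. t=3 → B at (21/2,0); v=(1,2)
8. t=3/2 → R at (12,3); v=(-1,2)

Final position: (12,3)
Wall sequence: TBLTBTBR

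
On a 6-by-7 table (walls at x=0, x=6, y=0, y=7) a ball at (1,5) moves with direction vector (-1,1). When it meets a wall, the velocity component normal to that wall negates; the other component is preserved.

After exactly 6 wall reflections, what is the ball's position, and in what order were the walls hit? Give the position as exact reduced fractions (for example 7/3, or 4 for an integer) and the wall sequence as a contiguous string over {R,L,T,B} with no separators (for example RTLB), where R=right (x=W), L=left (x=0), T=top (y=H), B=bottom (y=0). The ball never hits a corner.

1. t=1 → L at (0,6); v=(1,1)
2. t=1 → T at (1,7); v=(1,-1)
3. t=5 → R at (6,2); v=(-1,-1)
4. t=2 → B at (4,0); v=(-1,1)
5. t=4 → L at (0,4); v=(1,1)
6. t=3 → T at (3,7); v=(1,-1)

Final position: (3,7)
Wall sequence: LTRBLT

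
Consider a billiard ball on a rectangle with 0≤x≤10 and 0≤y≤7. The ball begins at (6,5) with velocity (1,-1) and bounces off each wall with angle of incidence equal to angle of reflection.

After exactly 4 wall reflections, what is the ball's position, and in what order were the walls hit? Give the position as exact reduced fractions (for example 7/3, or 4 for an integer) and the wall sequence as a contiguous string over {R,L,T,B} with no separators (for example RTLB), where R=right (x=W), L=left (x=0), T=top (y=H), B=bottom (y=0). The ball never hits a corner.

1. t=4 → R at (10,1); v=(-1,-1)
2. t=1 → B at (9,0); v=(-1,1)
3. t=7 → T at (2,7); v=(-1,-1)
4. t=2 → L at (0,5); v=(1,-1)

Final position: (0,5)
Wall sequence: RBTL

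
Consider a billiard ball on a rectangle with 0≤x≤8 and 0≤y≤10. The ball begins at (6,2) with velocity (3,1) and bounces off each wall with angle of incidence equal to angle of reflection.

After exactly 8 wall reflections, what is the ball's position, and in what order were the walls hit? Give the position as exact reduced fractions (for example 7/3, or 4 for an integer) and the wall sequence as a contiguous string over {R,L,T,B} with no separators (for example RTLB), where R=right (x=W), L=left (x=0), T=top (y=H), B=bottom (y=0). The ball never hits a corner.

1. t=2/3 → R at (8,8/3); v=(-3,1)
2. t=8/3 → L at (0,16/3); v=(3,1)
3. t=8/3 → R at (8,8); v=(-3,1)
4. t=2 → T at (2,10); v=(-3,-1)
5. t=2/3 → L at (0,28/3); v=(3,-1)
6. t=8/3 → R at (8,20/3); v=(-3,-1)
7. t=8/3 → L at (0,4); v=(3,-1)
8. t=8/3 → R at (8,4/3); v=(-3,-1)

Final position: (8,4/3)
Wall sequence: RLRTLRLR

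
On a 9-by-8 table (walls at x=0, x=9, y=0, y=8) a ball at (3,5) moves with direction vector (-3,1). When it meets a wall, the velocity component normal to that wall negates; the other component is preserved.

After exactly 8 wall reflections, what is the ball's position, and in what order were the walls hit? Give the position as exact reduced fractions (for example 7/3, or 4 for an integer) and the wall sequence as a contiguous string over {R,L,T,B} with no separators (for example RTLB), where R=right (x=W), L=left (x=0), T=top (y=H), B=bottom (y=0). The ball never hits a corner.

1. t=1 → L at (0,6); v=(3,1)
2. t=2 → T at (6,8); v=(3,-1)
3. t=1 → R at (9,7); v=(-3,-1)
4. t=3 → L at (0,4); v=(3,-1)
5. t=3 → R at (9,1); v=(-3,-1)
6. t=1 → B at (6,0); v=(-3,1)
7. t=2 → L at (0,2); v=(3,1)
8. t=3 → R at (9,5); v=(-3,1)

Final position: (9,5)
Wall sequence: LTRLRBLR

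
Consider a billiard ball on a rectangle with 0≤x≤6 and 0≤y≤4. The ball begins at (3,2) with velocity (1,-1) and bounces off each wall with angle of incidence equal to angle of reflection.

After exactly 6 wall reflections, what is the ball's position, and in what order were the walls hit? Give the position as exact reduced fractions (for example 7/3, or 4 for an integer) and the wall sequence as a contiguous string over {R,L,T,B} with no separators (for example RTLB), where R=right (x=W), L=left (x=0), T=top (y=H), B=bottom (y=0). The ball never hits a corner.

1. t=2 → B at (5,0); v=(1,1)
2. t=1 → R at (6,1); v=(-1,1)
3. t=3 → T at (3,4); v=(-1,-1)
4. t=3 → L at (0,1); v=(1,-1)
5. t=1 → B at (1,0); v=(1,1)
6. t=4 → T at (5,4); v=(1,-1)

Final position: (5,4)
Wall sequence: BRTLBT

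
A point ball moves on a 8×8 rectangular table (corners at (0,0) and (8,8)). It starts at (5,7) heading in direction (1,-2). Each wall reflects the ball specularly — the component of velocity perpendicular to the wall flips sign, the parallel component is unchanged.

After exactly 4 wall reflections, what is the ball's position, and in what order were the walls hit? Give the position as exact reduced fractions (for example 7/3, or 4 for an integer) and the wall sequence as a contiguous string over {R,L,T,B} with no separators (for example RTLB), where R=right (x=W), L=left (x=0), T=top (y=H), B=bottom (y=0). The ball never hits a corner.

Final position: (0,1)
Wall sequence: RBTL

1. t=3 → R at (8,1); v=(-1,-2)
2. t=1/2 → B at (15/2,0); v=(-1,2)
3. t=4 → T at (7/2,8); v=(-1,-2)
4. t=7/2 → L at (0,1); v=(1,-2)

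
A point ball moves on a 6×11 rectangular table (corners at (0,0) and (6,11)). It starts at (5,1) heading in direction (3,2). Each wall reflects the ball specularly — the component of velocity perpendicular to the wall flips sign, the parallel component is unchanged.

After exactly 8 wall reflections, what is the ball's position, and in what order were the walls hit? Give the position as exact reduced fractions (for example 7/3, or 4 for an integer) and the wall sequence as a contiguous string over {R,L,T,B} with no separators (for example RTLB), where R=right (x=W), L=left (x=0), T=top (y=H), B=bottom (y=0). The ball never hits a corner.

1. t=1/3 → R at (6,5/3); v=(-3,2)
2. t=2 → L at (0,17/3); v=(3,2)
3. t=2 → R at (6,29/3); v=(-3,2)
4. t=2/3 → T at (4,11); v=(-3,-2)
5. t=4/3 → L at (0,25/3); v=(3,-2)
6. t=2 → R at (6,13/3); v=(-3,-2)
7. t=2 → L at (0,1/3); v=(3,-2)
8. t=1/6 → B at (1/2,0); v=(3,2)

Final position: (1/2,0)
Wall sequence: RLRTLRLB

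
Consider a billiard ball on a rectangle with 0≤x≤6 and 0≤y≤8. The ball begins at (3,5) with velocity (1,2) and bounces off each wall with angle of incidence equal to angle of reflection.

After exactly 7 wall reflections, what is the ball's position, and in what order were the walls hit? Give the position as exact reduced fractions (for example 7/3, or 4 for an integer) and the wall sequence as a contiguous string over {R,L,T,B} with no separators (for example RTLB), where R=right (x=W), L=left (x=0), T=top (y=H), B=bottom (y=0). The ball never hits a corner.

1. t=3/2 → T at (9/2,8); v=(1,-2)
2. t=3/2 → R at (6,5); v=(-1,-2)
3. t=5/2 → B at (7/2,0); v=(-1,2)
4. t=7/2 → L at (0,7); v=(1,2)
5. t=1/2 → T at (1/2,8); v=(1,-2)
6. t=4 → B at (9/2,0); v=(1,2)
7. t=3/2 → R at (6,3); v=(-1,2)

Final position: (6,3)
Wall sequence: TRBLTBR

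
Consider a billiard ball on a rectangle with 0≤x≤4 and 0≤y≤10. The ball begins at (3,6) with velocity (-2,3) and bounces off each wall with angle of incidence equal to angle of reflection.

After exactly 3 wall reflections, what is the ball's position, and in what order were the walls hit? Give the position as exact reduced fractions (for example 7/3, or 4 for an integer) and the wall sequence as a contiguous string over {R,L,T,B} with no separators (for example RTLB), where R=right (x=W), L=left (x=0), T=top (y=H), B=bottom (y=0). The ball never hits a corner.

1. t=4/3 → T at (1/3,10); v=(-2,-3)
2. t=1/6 → L at (0,19/2); v=(2,-3)
3. t=2 → R at (4,7/2); v=(-2,-3)

Final position: (4,7/2)
Wall sequence: TLR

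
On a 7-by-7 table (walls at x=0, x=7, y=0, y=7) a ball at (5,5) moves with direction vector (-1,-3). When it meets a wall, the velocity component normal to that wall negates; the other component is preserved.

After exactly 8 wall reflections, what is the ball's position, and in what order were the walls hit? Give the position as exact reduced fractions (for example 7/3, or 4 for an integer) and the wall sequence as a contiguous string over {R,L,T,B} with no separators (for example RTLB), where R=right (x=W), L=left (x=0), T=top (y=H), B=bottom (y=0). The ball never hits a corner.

1. t=5/3 → B at (10/3,0); v=(-1,3)
2. t=7/3 → T at (1,7); v=(-1,-3)
3. t=1 → L at (0,4); v=(1,-3)
4. t=4/3 → B at (4/3,0); v=(1,3)
5. t=7/3 → T at (11/3,7); v=(1,-3)
6. t=7/3 → B at (6,0); v=(1,3)
7. t=1 → R at (7,3); v=(-1,3)
8. t=4/3 → T at (17/3,7); v=(-1,-3)

Final position: (17/3,7)
Wall sequence: BTLBTBRT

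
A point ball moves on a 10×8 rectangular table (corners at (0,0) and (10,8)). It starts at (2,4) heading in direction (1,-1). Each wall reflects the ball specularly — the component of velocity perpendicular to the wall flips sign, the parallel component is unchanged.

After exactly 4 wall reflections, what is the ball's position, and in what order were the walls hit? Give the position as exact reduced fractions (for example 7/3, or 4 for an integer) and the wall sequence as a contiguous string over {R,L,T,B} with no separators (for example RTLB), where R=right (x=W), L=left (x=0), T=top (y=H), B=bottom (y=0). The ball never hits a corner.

Final position: (0,2)
Wall sequence: BRTL

1. t=4 → B at (6,0); v=(1,1)
2. t=4 → R at (10,4); v=(-1,1)
3. t=4 → T at (6,8); v=(-1,-1)
4. t=6 → L at (0,2); v=(1,-1)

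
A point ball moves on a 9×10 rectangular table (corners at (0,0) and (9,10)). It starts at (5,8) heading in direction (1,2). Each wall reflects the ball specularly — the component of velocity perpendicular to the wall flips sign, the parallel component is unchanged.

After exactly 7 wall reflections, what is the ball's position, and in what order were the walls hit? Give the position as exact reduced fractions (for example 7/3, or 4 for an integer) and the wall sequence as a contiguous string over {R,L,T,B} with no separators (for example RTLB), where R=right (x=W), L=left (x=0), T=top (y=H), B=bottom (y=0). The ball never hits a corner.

Final position: (8,10)
Wall sequence: TRBTLBT

1. t=1 → T at (6,10); v=(1,-2)
2. t=3 → R at (9,4); v=(-1,-2)
3. t=2 → B at (7,0); v=(-1,2)
4. t=5 → T at (2,10); v=(-1,-2)
5. t=2 → L at (0,6); v=(1,-2)
6. t=3 → B at (3,0); v=(1,2)
7. t=5 → T at (8,10); v=(1,-2)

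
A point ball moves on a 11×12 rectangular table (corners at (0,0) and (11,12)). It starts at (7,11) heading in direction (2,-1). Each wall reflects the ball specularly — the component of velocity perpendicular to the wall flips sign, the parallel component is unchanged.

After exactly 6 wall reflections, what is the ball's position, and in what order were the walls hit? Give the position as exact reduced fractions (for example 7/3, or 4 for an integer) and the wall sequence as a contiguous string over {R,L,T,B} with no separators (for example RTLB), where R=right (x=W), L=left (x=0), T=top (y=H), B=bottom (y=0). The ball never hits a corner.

Final position: (9,12)
Wall sequence: RLBRLT

1. t=2 → R at (11,9); v=(-2,-1)
2. t=11/2 → L at (0,7/2); v=(2,-1)
3. t=7/2 → B at (7,0); v=(2,1)
4. t=2 → R at (11,2); v=(-2,1)
5. t=11/2 → L at (0,15/2); v=(2,1)
6. t=9/2 → T at (9,12); v=(2,-1)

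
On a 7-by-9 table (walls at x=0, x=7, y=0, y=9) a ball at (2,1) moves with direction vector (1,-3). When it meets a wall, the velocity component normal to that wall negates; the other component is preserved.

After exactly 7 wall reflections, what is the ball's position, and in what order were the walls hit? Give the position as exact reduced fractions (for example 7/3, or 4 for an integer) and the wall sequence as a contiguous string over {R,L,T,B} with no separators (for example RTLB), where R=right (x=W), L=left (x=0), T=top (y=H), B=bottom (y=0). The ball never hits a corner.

Final position: (1/3,0)
Wall sequence: BTRBTLB

1. t=1/3 → B at (7/3,0); v=(1,3)
2. t=3 → T at (16/3,9); v=(1,-3)
3. t=5/3 → R at (7,4); v=(-1,-3)
4. t=4/3 → B at (17/3,0); v=(-1,3)
5. t=3 → T at (8/3,9); v=(-1,-3)
6. t=8/3 → L at (0,1); v=(1,-3)
7. t=1/3 → B at (1/3,0); v=(1,3)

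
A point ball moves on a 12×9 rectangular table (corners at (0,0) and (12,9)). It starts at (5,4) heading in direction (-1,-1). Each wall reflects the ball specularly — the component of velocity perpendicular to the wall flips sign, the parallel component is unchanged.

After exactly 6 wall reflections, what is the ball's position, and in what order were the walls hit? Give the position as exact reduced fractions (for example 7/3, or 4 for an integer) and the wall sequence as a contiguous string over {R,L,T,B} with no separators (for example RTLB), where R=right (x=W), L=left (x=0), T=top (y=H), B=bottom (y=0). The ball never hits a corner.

Final position: (0,7)
Wall sequence: BLTRBL

1. t=4 → B at (1,0); v=(-1,1)
2. t=1 → L at (0,1); v=(1,1)
3. t=8 → T at (8,9); v=(1,-1)
4. t=4 → R at (12,5); v=(-1,-1)
5. t=5 → B at (7,0); v=(-1,1)
6. t=7 → L at (0,7); v=(1,1)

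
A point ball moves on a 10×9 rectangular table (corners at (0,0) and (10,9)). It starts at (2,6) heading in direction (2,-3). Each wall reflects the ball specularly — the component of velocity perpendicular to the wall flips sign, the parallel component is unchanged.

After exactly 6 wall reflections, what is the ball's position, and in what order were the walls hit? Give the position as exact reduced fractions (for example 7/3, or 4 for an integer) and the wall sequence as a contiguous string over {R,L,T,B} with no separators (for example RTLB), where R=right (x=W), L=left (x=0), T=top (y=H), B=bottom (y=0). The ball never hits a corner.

Final position: (4,9)
Wall sequence: BRTBLT

1. t=2 → B at (6,0); v=(2,3)
2. t=2 → R at (10,6); v=(-2,3)
3. t=1 → T at (8,9); v=(-2,-3)
4. t=3 → B at (2,0); v=(-2,3)
5. t=1 → L at (0,3); v=(2,3)
6. t=2 → T at (4,9); v=(2,-3)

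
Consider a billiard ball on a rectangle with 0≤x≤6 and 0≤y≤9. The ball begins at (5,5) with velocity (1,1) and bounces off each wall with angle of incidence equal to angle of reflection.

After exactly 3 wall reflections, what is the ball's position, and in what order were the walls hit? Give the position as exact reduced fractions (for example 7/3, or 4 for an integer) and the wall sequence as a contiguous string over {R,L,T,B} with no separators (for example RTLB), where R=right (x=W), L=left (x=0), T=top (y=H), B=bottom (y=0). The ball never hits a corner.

1. t=1 → R at (6,6); v=(-1,1)
2. t=3 → T at (3,9); v=(-1,-1)
3. t=3 → L at (0,6); v=(1,-1)

Final position: (0,6)
Wall sequence: RTL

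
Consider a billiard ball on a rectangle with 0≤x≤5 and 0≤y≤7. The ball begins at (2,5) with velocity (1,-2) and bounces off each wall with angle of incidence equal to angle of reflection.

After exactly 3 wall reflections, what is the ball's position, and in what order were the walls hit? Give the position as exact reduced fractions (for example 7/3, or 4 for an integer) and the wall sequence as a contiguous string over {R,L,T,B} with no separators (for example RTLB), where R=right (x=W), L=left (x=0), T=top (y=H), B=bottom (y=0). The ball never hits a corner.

Final position: (2,7)
Wall sequence: BRT

1. t=5/2 → B at (9/2,0); v=(1,2)
2. t=1/2 → R at (5,1); v=(-1,2)
3. t=3 → T at (2,7); v=(-1,-2)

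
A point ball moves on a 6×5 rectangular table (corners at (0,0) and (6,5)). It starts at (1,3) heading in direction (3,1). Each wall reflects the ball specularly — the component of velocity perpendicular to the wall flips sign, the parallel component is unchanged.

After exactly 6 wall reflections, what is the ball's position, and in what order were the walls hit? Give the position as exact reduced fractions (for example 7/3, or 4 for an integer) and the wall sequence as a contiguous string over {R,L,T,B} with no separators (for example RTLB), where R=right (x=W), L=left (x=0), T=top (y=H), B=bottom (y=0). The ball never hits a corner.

1. t=5/3 → R at (6,14/3); v=(-3,1)
2. t=1/3 → T at (5,5); v=(-3,-1)
3. t=5/3 → L at (0,10/3); v=(3,-1)
4. t=2 → R at (6,4/3); v=(-3,-1)
5. t=4/3 → B at (2,0); v=(-3,1)
6. t=2/3 → L at (0,2/3); v=(3,1)

Final position: (0,2/3)
Wall sequence: RTLRBL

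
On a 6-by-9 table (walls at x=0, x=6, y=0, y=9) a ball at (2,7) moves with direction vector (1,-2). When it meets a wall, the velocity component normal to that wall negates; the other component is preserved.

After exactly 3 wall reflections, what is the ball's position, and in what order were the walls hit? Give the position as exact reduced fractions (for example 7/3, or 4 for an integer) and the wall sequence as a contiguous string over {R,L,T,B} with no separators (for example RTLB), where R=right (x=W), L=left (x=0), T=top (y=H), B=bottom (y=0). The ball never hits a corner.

Final position: (2,9)
Wall sequence: BRT

1. t=7/2 → B at (11/2,0); v=(1,2)
2. t=1/2 → R at (6,1); v=(-1,2)
3. t=4 → T at (2,9); v=(-1,-2)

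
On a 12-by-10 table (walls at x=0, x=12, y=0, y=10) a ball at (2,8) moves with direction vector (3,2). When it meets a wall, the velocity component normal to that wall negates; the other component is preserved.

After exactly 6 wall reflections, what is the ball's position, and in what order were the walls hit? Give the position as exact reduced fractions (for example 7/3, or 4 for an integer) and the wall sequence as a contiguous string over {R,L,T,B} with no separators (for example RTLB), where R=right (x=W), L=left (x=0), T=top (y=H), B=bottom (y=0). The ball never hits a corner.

1. t=1 → T at (5,10); v=(3,-2)
2. t=7/3 → R at (12,16/3); v=(-3,-2)
3. t=8/3 → B at (4,0); v=(-3,2)
4. t=4/3 → L at (0,8/3); v=(3,2)
5. t=11/3 → T at (11,10); v=(3,-2)
6. t=1/3 → R at (12,28/3); v=(-3,-2)

Final position: (12,28/3)
Wall sequence: TRBLTR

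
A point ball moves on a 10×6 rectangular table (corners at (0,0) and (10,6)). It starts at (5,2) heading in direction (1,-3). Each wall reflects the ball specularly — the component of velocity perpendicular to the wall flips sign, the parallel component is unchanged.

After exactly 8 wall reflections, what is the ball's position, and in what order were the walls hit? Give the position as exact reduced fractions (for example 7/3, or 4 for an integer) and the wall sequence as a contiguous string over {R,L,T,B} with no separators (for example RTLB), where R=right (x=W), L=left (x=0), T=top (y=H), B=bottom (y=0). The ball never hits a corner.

1. t=2/3 → B at (17/3,0); v=(1,3)
2. t=2 → T at (23/3,6); v=(1,-3)
3. t=2 → B at (29/3,0); v=(1,3)
4. t=1/3 → R at (10,1); v=(-1,3)
5. t=5/3 → T at (25/3,6); v=(-1,-3)
6. t=2 → B at (19/3,0); v=(-1,3)
7. t=2 → T at (13/3,6); v=(-1,-3)
8. t=2 → B at (7/3,0); v=(-1,3)

Final position: (7/3,0)
Wall sequence: BTBRTBTB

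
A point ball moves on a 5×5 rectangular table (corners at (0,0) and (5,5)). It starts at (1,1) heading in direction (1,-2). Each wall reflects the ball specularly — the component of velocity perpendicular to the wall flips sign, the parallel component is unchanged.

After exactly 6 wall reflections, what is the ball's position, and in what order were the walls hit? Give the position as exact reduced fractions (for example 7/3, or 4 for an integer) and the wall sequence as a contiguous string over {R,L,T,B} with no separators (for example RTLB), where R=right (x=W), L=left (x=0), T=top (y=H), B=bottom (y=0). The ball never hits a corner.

Final position: (0,3)
Wall sequence: BTRBTL

1. t=1/2 → B at (3/2,0); v=(1,2)
2. t=5/2 → T at (4,5); v=(1,-2)
3. t=1 → R at (5,3); v=(-1,-2)
4. t=3/2 → B at (7/2,0); v=(-1,2)
5. t=5/2 → T at (1,5); v=(-1,-2)
6. t=1 → L at (0,3); v=(1,-2)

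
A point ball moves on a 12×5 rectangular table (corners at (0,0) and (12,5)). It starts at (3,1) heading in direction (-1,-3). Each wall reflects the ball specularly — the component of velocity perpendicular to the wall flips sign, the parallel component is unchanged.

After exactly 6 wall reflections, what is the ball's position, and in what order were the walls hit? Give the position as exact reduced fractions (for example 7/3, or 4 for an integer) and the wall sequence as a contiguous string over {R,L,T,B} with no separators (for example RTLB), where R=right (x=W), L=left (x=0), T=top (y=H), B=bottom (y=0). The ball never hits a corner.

1. t=1/3 → B at (8/3,0); v=(-1,3)
2. t=5/3 → T at (1,5); v=(-1,-3)
3. t=1 → L at (0,2); v=(1,-3)
4. t=2/3 → B at (2/3,0); v=(1,3)
5. t=5/3 → T at (7/3,5); v=(1,-3)
6. t=5/3 → B at (4,0); v=(1,3)

Final position: (4,0)
Wall sequence: BTLBTB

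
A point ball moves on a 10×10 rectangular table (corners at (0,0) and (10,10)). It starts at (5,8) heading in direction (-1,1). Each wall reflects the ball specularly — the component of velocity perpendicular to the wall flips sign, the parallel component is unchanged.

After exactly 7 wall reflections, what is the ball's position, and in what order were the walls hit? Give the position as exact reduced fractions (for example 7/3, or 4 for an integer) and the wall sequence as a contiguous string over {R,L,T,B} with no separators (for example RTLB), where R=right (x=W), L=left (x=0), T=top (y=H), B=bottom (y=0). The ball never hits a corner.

1. t=2 → T at (3,10); v=(-1,-1)
2. t=3 → L at (0,7); v=(1,-1)
3. t=7 → B at (7,0); v=(1,1)
4. t=3 → R at (10,3); v=(-1,1)
5. t=7 → T at (3,10); v=(-1,-1)
6. t=3 → L at (0,7); v=(1,-1)
7. t=7 → B at (7,0); v=(1,1)

Final position: (7,0)
Wall sequence: TLBRTLB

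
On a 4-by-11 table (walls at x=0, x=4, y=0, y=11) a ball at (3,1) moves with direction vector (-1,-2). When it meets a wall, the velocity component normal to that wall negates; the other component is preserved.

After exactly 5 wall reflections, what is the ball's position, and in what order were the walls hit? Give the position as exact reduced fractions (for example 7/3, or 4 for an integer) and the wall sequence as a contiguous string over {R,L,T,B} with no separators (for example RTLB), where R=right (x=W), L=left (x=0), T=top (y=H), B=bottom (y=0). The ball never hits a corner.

Final position: (0,1)
Wall sequence: BLTRL

1. t=1/2 → B at (5/2,0); v=(-1,2)
2. t=5/2 → L at (0,5); v=(1,2)
3. t=3 → T at (3,11); v=(1,-2)
4. t=1 → R at (4,9); v=(-1,-2)
5. t=4 → L at (0,1); v=(1,-2)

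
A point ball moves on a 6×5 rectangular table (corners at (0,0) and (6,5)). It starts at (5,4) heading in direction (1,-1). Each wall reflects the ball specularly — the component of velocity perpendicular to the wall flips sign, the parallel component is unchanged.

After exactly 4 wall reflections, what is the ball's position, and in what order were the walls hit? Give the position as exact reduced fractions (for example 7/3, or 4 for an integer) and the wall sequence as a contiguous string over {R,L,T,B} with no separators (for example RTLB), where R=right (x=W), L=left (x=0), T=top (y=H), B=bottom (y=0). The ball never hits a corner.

1. t=1 → R at (6,3); v=(-1,-1)
2. t=3 → B at (3,0); v=(-1,1)
3. t=3 → L at (0,3); v=(1,1)
4. t=2 → T at (2,5); v=(1,-1)

Final position: (2,5)
Wall sequence: RBLT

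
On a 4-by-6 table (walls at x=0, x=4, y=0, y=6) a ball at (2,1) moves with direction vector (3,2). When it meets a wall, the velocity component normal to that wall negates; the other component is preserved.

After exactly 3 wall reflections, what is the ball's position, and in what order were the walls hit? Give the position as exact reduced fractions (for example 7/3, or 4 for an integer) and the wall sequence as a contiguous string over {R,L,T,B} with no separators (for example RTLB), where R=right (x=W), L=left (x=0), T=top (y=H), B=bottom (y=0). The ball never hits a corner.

Final position: (3/2,6)
Wall sequence: RLT

1. t=2/3 → R at (4,7/3); v=(-3,2)
2. t=4/3 → L at (0,5); v=(3,2)
3. t=1/2 → T at (3/2,6); v=(3,-2)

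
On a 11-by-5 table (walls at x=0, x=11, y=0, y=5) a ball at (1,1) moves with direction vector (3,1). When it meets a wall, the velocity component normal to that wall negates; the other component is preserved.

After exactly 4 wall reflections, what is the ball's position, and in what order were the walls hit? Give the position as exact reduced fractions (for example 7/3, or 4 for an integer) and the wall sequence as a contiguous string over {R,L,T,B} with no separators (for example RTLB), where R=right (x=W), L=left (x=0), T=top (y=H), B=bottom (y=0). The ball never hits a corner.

Final position: (6,0)
Wall sequence: RTLB

1. t=10/3 → R at (11,13/3); v=(-3,1)
2. t=2/3 → T at (9,5); v=(-3,-1)
3. t=3 → L at (0,2); v=(3,-1)
4. t=2 → B at (6,0); v=(3,1)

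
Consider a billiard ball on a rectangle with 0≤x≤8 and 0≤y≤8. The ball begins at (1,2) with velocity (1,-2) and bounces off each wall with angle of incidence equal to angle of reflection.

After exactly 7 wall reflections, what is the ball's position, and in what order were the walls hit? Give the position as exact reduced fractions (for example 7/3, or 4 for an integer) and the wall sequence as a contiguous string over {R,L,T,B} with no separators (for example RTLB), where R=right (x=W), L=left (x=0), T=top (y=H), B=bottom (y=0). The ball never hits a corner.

Final position: (2,0)
Wall sequence: BTRBTLB

1. t=1 → B at (2,0); v=(1,2)
2. t=4 → T at (6,8); v=(1,-2)
3. t=2 → R at (8,4); v=(-1,-2)
4. t=2 → B at (6,0); v=(-1,2)
5. t=4 → T at (2,8); v=(-1,-2)
6. t=2 → L at (0,4); v=(1,-2)
7. t=2 → B at (2,0); v=(1,2)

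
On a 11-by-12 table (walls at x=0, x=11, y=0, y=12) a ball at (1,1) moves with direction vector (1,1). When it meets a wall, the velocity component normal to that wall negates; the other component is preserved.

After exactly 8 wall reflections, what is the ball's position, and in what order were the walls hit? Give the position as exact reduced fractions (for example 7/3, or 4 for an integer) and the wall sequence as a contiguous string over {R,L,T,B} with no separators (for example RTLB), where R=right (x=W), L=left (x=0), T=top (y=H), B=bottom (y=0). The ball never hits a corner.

Final position: (4,0)
Wall sequence: RTLBRTLB

1. t=10 → R at (11,11); v=(-1,1)
2. t=1 → T at (10,12); v=(-1,-1)
3. t=10 → L at (0,2); v=(1,-1)
4. t=2 → B at (2,0); v=(1,1)
5. t=9 → R at (11,9); v=(-1,1)
6. t=3 → T at (8,12); v=(-1,-1)
7. t=8 → L at (0,4); v=(1,-1)
8. t=4 → B at (4,0); v=(1,1)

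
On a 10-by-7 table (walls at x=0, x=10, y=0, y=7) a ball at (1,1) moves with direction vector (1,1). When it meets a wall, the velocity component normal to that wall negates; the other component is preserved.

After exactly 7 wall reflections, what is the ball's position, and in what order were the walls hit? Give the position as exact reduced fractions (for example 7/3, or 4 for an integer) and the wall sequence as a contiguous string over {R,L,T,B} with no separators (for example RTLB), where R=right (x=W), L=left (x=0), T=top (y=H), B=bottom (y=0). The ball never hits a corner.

1. t=6 → T at (7,7); v=(1,-1)
2. t=3 → R at (10,4); v=(-1,-1)
3. t=4 → B at (6,0); v=(-1,1)
4. t=6 → L at (0,6); v=(1,1)
5. t=1 → T at (1,7); v=(1,-1)
6. t=7 → B at (8,0); v=(1,1)
7. t=2 → R at (10,2); v=(-1,1)

Final position: (10,2)
Wall sequence: TRBLTBR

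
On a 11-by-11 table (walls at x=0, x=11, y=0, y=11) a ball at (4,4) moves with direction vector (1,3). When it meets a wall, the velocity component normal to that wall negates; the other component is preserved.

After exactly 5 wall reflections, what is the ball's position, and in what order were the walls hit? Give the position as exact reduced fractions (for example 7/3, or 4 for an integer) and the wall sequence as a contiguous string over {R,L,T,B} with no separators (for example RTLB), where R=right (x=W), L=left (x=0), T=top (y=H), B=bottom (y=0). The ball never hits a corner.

1. t=7/3 → T at (19/3,11); v=(1,-3)
2. t=11/3 → B at (10,0); v=(1,3)
3. t=1 → R at (11,3); v=(-1,3)
4. t=8/3 → T at (25/3,11); v=(-1,-3)
5. t=11/3 → B at (14/3,0); v=(-1,3)

Final position: (14/3,0)
Wall sequence: TBRTB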